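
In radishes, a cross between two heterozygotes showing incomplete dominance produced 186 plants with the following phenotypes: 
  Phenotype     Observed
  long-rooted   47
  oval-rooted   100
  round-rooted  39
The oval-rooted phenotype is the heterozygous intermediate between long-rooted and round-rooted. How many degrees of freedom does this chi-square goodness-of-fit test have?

2

With incomplete dominance, a heterozygote × heterozygote cross gives a 1:2:1 phenotypic ratio.
A goodness-of-fit test with 3 phenotype classes has df = 3 − 1 = 2.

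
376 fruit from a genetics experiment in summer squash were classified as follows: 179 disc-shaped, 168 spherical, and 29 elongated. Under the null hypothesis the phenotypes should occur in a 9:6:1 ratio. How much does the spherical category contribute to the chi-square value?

The 9:6:1 ratio has 16 parts, so with N = 376 the expected counts are:
  disc-shaped: 376 × 9/16 = 211.5
  spherical: 376 × 6/16 = 141
  elongated: 376 × 1/16 = 23.5
Contribution of spherical: (168 − 141)² / 141 = 5.1702

5.170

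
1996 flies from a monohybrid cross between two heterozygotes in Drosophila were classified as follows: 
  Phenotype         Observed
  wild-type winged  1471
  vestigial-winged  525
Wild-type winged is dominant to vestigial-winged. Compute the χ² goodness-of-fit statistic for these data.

For a monohybrid cross between heterozygotes with complete dominance, the expected phenotypic ratio is 3:1.
Total ratio parts = 4. Expected numbers out of 1996:
  wild-type winged: 1996 × 3/4 = 1497
  vestigial-winged: 1996 × 1/4 = 499
χ² = Σ (O − E)² / E
  wild-type winged: (1471 − 1497)² / 1497 = 0.4516
  vestigial-winged: (525 − 499)² / 499 = 1.3547
χ² = 0.4516 + 1.3547 = 1.8063 ≈ 1.806

1.806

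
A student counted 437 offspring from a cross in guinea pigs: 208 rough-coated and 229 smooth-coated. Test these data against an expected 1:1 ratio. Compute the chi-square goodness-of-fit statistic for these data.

Under the 1:1 hypothesis (Σ ratio = 2, N = 437):
  rough-coated: 437 × 1/2 = 218.5
  smooth-coated: 437 × 1/2 = 218.5
χ² = Σ (O − E)² / E
  rough-coated: (208 − 218.5)² / 218.5 = 0.5046
  smooth-coated: (229 − 218.5)² / 218.5 = 0.5046
χ² = 0.5046 + 0.5046 = 1.0092 ≈ 1.009

1.009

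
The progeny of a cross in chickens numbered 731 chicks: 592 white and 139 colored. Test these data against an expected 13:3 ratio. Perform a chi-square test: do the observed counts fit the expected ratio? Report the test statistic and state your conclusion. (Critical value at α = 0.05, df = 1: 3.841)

0.034; consistent

Under the 13:3 hypothesis (Σ ratio = 16, N = 731):
  white: 731 × 13/16 = 593.9375
  colored: 731 × 3/16 = 137.0625
χ² = Σ (O − E)² / E
  white: (592 − 593.9375)² / 593.9375 = 0.0063
  colored: (139 − 137.0625)² / 137.0625 = 0.0274
χ² = 0.0063 + 0.0274 = 0.0337 ≈ 0.034
Degrees of freedom = 2 − 1 = 1; critical value at α = 0.05 is 3.841.
Since 0.034 < 3.841, we fail to reject the null hypothesis — the data are consistent with the 13:3 ratio.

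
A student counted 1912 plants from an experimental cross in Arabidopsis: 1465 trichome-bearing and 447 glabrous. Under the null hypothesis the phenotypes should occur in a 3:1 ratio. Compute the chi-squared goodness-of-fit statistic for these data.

The 3:1 ratio has 4 parts, so with N = 1912 the expected counts are:
  trichome-bearing: 1912 × 3/4 = 1434
  glabrous: 1912 × 1/4 = 478
χ² = Σ (O − E)² / E
  trichome-bearing: (1465 − 1434)² / 1434 = 0.6702
  glabrous: (447 − 478)² / 478 = 2.0105
χ² = 0.6702 + 2.0105 = 2.6807 ≈ 2.681

2.681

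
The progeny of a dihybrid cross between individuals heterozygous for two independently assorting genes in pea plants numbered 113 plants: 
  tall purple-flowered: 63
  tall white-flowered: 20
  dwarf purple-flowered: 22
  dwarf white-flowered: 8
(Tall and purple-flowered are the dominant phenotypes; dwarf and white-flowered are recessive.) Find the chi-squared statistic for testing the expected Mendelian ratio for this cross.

A dihybrid F₂ with independent assortment and complete dominance at both loci gives a 9:3:3:1 phenotypic ratio.
Total ratio parts = 16. Expected numbers out of 113:
  tall purple-flowered: 113 × 9/16 = 63.5625
  tall white-flowered: 113 × 3/16 = 21.1875
  dwarf purple-flowered: 113 × 3/16 = 21.1875
  dwarf white-flowered: 113 × 1/16 = 7.0625
χ² = Σ (O − E)² / E
  tall purple-flowered: (63 − 63.5625)² / 63.5625 = 0.0050
  tall white-flowered: (20 − 21.1875)² / 21.1875 = 0.0666
  dwarf purple-flowered: (22 − 21.1875)² / 21.1875 = 0.0312
  dwarf white-flowered: (8 − 7.0625)² / 7.0625 = 0.1244
χ² = 0.0050 + 0.0666 + 0.0312 + 0.1244 = 0.2272 ≈ 0.227

0.227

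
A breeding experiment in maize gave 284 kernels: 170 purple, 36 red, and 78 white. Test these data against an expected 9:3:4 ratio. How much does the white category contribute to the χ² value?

0.690

Expected counts for N = 284 under a 9:3:4 ratio (total parts = 16):
  purple: 284 × 9/16 = 159.75
  red: 284 × 3/16 = 53.25
  white: 284 × 4/16 = 71
Contribution of white: (78 − 71)² / 71 = 0.6901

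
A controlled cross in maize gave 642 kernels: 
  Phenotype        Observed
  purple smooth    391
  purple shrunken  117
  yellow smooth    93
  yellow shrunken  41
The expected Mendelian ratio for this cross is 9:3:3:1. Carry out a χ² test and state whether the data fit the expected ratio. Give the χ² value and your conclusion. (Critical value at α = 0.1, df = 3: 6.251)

Expected counts for N = 642 under a 9:3:3:1 ratio (total parts = 16):
  purple smooth: 642 × 9/16 = 361.125
  purple shrunken: 642 × 3/16 = 120.375
  yellow smooth: 642 × 3/16 = 120.375
  yellow shrunken: 642 × 1/16 = 40.125
χ² = Σ (O − E)² / E
  purple smooth: (391 − 361.125)² / 361.125 = 2.4715
  purple shrunken: (117 − 120.375)² / 120.375 = 0.0946
  yellow smooth: (93 − 120.375)² / 120.375 = 6.2255
  yellow shrunken: (41 − 40.125)² / 40.125 = 0.0191
χ² = 2.4715 + 0.0946 + 6.2255 + 0.0191 = 8.8107 ≈ 8.811
Degrees of freedom = 4 − 1 = 3; critical value at α = 0.1 is 6.251.
Since 8.811 > 6.251, we reject the null hypothesis — the data do not fit the 9:3:3:1 ratio.

8.811; not consistent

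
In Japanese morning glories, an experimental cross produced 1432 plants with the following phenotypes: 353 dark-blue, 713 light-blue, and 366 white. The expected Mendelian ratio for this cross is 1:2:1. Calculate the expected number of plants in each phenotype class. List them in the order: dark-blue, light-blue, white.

358, 716, 358

Under the 1:2:1 hypothesis (Σ ratio = 4, N = 1432):
  dark-blue: 1432 × 1/4 = 358
  light-blue: 1432 × 2/4 = 716
  white: 1432 × 1/4 = 358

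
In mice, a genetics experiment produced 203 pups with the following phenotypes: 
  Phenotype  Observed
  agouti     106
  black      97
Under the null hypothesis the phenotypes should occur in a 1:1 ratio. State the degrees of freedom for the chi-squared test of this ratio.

1

A goodness-of-fit test with 2 phenotype classes has df = 2 − 1 = 1.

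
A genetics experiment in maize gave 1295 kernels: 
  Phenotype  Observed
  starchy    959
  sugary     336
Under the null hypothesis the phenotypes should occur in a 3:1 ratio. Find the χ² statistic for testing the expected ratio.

Under the 3:1 hypothesis (Σ ratio = 4, N = 1295):
  starchy: 1295 × 3/4 = 971.25
  sugary: 1295 × 1/4 = 323.75
χ² = Σ (O − E)² / E
  starchy: (959 − 971.25)² / 971.25 = 0.1545
  sugary: (336 − 323.75)² / 323.75 = 0.4635
χ² = 0.1545 + 0.4635 = 0.618

0.618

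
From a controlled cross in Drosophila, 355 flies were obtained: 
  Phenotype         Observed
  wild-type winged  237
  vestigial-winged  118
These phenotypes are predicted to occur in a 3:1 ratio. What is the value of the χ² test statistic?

12.854

Under the 3:1 hypothesis (Σ ratio = 4, N = 355):
  wild-type winged: 355 × 3/4 = 266.25
  vestigial-winged: 355 × 1/4 = 88.75
χ² = Σ (O − E)² / E
  wild-type winged: (237 − 266.25)² / 266.25 = 3.2134
  vestigial-winged: (118 − 88.75)² / 88.75 = 9.6401
χ² = 3.2134 + 9.6401 = 12.8535 ≈ 12.854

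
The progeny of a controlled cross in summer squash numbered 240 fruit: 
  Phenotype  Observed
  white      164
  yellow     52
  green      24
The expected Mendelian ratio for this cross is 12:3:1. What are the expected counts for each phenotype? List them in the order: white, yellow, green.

The 12:3:1 ratio has 16 parts, so with N = 240 the expected counts are:
  white: 240 × 12/16 = 180
  yellow: 240 × 3/16 = 45
  green: 240 × 1/16 = 15

180, 45, 15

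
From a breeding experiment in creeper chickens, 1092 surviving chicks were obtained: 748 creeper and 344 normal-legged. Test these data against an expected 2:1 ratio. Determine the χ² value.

1.648

Under the 2:1 hypothesis (Σ ratio = 3, N = 1092):
  creeper: 1092 × 2/3 = 728
  normal-legged: 1092 × 1/3 = 364
χ² = Σ (O − E)² / E
  creeper: (748 − 728)² / 728 = 0.5495
  normal-legged: (344 − 364)² / 364 = 1.0989
χ² = 0.5495 + 1.0989 = 1.6484 ≈ 1.648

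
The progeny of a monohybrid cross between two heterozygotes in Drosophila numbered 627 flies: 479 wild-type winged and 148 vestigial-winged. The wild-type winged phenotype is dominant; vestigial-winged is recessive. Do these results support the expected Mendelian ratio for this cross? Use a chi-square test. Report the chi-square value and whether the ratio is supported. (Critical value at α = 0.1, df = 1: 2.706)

0.651; consistent

For a monohybrid cross between heterozygotes with complete dominance, the expected phenotypic ratio is 3:1.
Under the 3:1 hypothesis (Σ ratio = 4, N = 627):
  wild-type winged: 627 × 3/4 = 470.25
  vestigial-winged: 627 × 1/4 = 156.75
χ² = Σ (O − E)² / E
  wild-type winged: (479 − 470.25)² / 470.25 = 0.1628
  vestigial-winged: (148 − 156.75)² / 156.75 = 0.4884
χ² = 0.1628 + 0.4884 = 0.6512 ≈ 0.651
Degrees of freedom = 2 − 1 = 1; critical value at α = 0.1 is 2.706.
Since 0.651 < 2.706, we fail to reject the null hypothesis — the data are consistent with the 3:1 ratio.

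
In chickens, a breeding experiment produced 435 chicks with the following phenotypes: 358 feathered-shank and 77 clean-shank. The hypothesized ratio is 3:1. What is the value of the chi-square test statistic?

Under the 3:1 hypothesis (Σ ratio = 4, N = 435):
  feathered-shank: 435 × 3/4 = 326.25
  clean-shank: 435 × 1/4 = 108.75
χ² = Σ (O − E)² / E
  feathered-shank: (358 − 326.25)² / 326.25 = 3.0898
  clean-shank: (77 − 108.75)² / 108.75 = 9.2695
χ² = 3.0898 + 9.2695 = 12.3593 ≈ 12.359

12.359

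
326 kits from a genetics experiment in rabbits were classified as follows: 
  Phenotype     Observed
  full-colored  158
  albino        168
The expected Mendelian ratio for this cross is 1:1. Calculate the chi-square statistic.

Expected counts for N = 326 under a 1:1 ratio (total parts = 2):
  full-colored: 326 × 1/2 = 163
  albino: 326 × 1/2 = 163
χ² = Σ (O − E)² / E
  full-colored: (158 − 163)² / 163 = 0.1534
  albino: (168 − 163)² / 163 = 0.1534
χ² = 0.1534 + 0.1534 = 0.3068 ≈ 0.307

0.307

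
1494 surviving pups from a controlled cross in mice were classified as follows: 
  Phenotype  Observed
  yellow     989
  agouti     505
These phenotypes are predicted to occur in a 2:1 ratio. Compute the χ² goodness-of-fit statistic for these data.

0.148

Expected counts for N = 1494 under a 2:1 ratio (total parts = 3):
  yellow: 1494 × 2/3 = 996
  agouti: 1494 × 1/3 = 498
χ² = Σ (O − E)² / E
  yellow: (989 − 996)² / 996 = 0.0492
  agouti: (505 − 498)² / 498 = 0.0984
χ² = 0.0492 + 0.0984 = 0.1476 ≈ 0.148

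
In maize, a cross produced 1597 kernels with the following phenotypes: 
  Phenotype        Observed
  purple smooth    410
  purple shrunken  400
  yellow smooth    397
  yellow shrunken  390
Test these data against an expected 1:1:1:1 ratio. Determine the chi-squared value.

Expected counts for N = 1597 under a 1:1:1:1 ratio (total parts = 4):
  purple smooth: 1597 × 1/4 = 399.25
  purple shrunken: 1597 × 1/4 = 399.25
  yellow smooth: 1597 × 1/4 = 399.25
  yellow shrunken: 1597 × 1/4 = 399.25
χ² = Σ (O − E)² / E
  purple smooth: (410 − 399.25)² / 399.25 = 0.2894
  purple shrunken: (400 − 399.25)² / 399.25 = 0.0014
  yellow smooth: (397 − 399.25)² / 399.25 = 0.0127
  yellow shrunken: (390 − 399.25)² / 399.25 = 0.2143
χ² = 0.2894 + 0.0014 + 0.0127 + 0.2143 = 0.5178 ≈ 0.518

0.518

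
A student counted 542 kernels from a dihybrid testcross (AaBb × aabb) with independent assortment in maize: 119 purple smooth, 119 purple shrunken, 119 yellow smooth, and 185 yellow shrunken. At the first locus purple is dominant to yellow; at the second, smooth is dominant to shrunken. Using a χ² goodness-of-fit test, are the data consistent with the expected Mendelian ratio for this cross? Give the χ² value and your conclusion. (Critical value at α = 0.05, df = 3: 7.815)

24.111; not consistent

A dihybrid testcross with independent assortment gives a 1:1:1:1 ratio.
The 1:1:1:1 ratio has 4 parts, so with N = 542 the expected counts are:
  purple smooth: 542 × 1/4 = 135.5
  purple shrunken: 542 × 1/4 = 135.5
  yellow smooth: 542 × 1/4 = 135.5
  yellow shrunken: 542 × 1/4 = 135.5
χ² = Σ (O − E)² / E
  purple smooth: (119 − 135.5)² / 135.5 = 2.0092
  purple shrunken: (119 − 135.5)² / 135.5 = 2.0092
  yellow smooth: (119 − 135.5)² / 135.5 = 2.0092
  yellow shrunken: (185 − 135.5)² / 135.5 = 18.0830
χ² = 2.0092 + 2.0092 + 2.0092 + 18.0830 = 24.1106 ≈ 24.111
Degrees of freedom = 4 − 1 = 3; critical value at α = 0.05 is 7.815.
Since 24.111 > 7.815, we reject the null hypothesis — the data do not fit the 1:1:1:1 ratio.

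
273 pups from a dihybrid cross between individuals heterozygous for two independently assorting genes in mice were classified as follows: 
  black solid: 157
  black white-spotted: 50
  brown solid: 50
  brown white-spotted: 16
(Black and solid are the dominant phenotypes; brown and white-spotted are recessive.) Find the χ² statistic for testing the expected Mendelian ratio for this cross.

A dihybrid F₂ with independent assortment and complete dominance at both loci gives a 9:3:3:1 phenotypic ratio.
Under the 9:3:3:1 hypothesis (Σ ratio = 16, N = 273):
  black solid: 273 × 9/16 = 153.5625
  black white-spotted: 273 × 3/16 = 51.1875
  brown solid: 273 × 3/16 = 51.1875
  brown white-spotted: 273 × 1/16 = 17.0625
χ² = Σ (O − E)² / E
  black solid: (157 − 153.5625)² / 153.5625 = 0.0769
  black white-spotted: (50 − 51.1875)² / 51.1875 = 0.0275
  brown solid: (50 − 51.1875)² / 51.1875 = 0.0275
  brown white-spotted: (16 − 17.0625)² / 17.0625 = 0.0662
χ² = 0.0769 + 0.0275 + 0.0275 + 0.0662 = 0.1981 ≈ 0.198

0.198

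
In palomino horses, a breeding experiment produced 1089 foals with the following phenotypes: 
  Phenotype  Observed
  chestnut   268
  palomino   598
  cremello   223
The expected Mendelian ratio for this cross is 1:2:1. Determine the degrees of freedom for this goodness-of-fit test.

A goodness-of-fit test with 3 phenotype classes has df = 3 − 1 = 2.

2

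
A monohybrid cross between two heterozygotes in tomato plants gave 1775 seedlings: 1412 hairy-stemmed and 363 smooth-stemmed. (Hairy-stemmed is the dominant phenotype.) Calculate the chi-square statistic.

19.592

For a monohybrid cross between heterozygotes with complete dominance, the expected phenotypic ratio is 3:1.
Expected counts for N = 1775 under a 3:1 ratio (total parts = 4):
  hairy-stemmed: 1775 × 3/4 = 1331.25
  smooth-stemmed: 1775 × 1/4 = 443.75
χ² = Σ (O − E)² / E
  hairy-stemmed: (1412 − 1331.25)² / 1331.25 = 4.8981
  smooth-stemmed: (363 − 443.75)² / 443.75 = 14.6942
χ² = 4.8981 + 14.6942 = 19.5923 ≈ 19.592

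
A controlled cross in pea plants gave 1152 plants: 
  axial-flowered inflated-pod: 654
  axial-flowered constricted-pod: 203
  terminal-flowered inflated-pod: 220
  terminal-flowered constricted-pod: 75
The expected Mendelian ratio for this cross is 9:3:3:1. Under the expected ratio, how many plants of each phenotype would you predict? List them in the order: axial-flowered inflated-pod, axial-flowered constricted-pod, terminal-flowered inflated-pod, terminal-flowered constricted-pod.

Total ratio parts = 16. Expected numbers out of 1152:
  axial-flowered inflated-pod: 1152 × 9/16 = 648
  axial-flowered constricted-pod: 1152 × 3/16 = 216
  terminal-flowered inflated-pod: 1152 × 3/16 = 216
  terminal-flowered constricted-pod: 1152 × 1/16 = 72

648, 216, 216, 72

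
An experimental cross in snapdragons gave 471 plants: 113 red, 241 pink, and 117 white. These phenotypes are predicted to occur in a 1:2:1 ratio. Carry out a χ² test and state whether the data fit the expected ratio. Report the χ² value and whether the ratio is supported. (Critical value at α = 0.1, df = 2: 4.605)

0.325; consistent

Expected counts for N = 471 under a 1:2:1 ratio (total parts = 4):
  red: 471 × 1/4 = 117.75
  pink: 471 × 2/4 = 235.5
  white: 471 × 1/4 = 117.75
χ² = Σ (O − E)² / E
  red: (113 − 117.75)² / 117.75 = 0.1916
  pink: (241 − 235.5)² / 235.5 = 0.1285
  white: (117 − 117.75)² / 117.75 = 0.0048
χ² = 0.1916 + 0.1285 + 0.0048 = 0.3249 ≈ 0.325
Degrees of freedom = 3 − 1 = 2; critical value at α = 0.1 is 4.605.
Since 0.325 < 4.605, we fail to reject the null hypothesis — the data are consistent with the 1:2:1 ratio.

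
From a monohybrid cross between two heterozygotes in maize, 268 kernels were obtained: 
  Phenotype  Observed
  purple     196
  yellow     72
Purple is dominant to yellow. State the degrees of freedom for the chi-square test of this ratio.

For a monohybrid cross between heterozygotes with complete dominance, the expected phenotypic ratio is 3:1.
A goodness-of-fit test with 2 phenotype classes has df = 2 − 1 = 1.

1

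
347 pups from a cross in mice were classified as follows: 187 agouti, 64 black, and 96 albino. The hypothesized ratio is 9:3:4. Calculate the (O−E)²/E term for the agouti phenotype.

0.343

Expected counts for N = 347 under a 9:3:4 ratio (total parts = 16):
  agouti: 347 × 9/16 = 195.1875
  black: 347 × 3/16 = 65.0625
  albino: 347 × 4/16 = 86.75
Contribution of agouti: (187 − 195.1875)² / 195.1875 = 0.3434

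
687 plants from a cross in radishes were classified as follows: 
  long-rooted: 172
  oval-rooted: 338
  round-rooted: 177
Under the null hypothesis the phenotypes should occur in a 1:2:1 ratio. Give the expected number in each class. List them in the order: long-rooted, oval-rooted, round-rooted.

The 1:2:1 ratio has 4 parts, so with N = 687 the expected counts are:
  long-rooted: 687 × 1/4 = 171.75
  oval-rooted: 687 × 2/4 = 343.5
  round-rooted: 687 × 1/4 = 171.75

171.75, 343.5, 171.75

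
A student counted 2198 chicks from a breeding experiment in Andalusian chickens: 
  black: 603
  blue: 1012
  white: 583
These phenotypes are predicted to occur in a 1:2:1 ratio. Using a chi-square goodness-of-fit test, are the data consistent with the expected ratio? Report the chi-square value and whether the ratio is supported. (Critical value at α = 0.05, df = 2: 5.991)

14.138; not consistent

Total ratio parts = 4. Expected numbers out of 2198:
  black: 2198 × 1/4 = 549.5
  blue: 2198 × 2/4 = 1099
  white: 2198 × 1/4 = 549.5
χ² = Σ (O − E)² / E
  black: (603 − 549.5)² / 549.5 = 5.2088
  blue: (1012 − 1099)² / 1099 = 6.8872
  white: (583 − 549.5)² / 549.5 = 2.0423
χ² = 5.2088 + 6.8872 + 2.0423 = 14.1383 ≈ 14.138
Degrees of freedom = 3 − 1 = 2; critical value at α = 0.05 is 5.991.
Since 14.138 > 5.991, we reject the null hypothesis — the data do not fit the 1:2:1 ratio.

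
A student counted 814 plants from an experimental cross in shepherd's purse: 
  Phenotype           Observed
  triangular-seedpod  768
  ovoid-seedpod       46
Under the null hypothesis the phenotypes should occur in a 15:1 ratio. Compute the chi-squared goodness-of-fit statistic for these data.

0.498

Under the 15:1 hypothesis (Σ ratio = 16, N = 814):
  triangular-seedpod: 814 × 15/16 = 763.125
  ovoid-seedpod: 814 × 1/16 = 50.875
χ² = Σ (O − E)² / E
  triangular-seedpod: (768 − 763.125)² / 763.125 = 0.0311
  ovoid-seedpod: (46 − 50.875)² / 50.875 = 0.4671
χ² = 0.0311 + 0.4671 = 0.4982 ≈ 0.498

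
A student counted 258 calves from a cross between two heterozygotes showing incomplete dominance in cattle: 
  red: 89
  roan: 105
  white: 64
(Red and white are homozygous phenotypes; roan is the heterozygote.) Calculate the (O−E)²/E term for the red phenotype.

9.306

With incomplete dominance, a heterozygote × heterozygote cross gives a 1:2:1 phenotypic ratio.
Total ratio parts = 4. Expected numbers out of 258:
  red: 258 × 1/4 = 64.5
  roan: 258 × 2/4 = 129
  white: 258 × 1/4 = 64.5
Contribution of red: (89 − 64.5)² / 64.5 = 9.3062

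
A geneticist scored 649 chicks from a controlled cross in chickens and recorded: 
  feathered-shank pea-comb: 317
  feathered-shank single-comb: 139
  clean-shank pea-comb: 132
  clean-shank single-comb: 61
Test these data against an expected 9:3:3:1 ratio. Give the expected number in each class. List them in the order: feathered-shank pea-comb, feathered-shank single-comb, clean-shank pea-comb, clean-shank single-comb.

The 9:3:3:1 ratio has 16 parts, so with N = 649 the expected counts are:
  feathered-shank pea-comb: 649 × 9/16 = 365.0625
  feathered-shank single-comb: 649 × 3/16 = 121.6875
  clean-shank pea-comb: 649 × 3/16 = 121.6875
  clean-shank single-comb: 649 × 1/16 = 40.5625

365.0625, 121.6875, 121.6875, 40.5625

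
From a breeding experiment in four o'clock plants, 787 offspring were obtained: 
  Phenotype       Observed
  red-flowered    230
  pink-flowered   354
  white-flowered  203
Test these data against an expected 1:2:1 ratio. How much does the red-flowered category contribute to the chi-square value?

5.619

Total ratio parts = 4. Expected numbers out of 787:
  red-flowered: 787 × 1/4 = 196.75
  pink-flowered: 787 × 2/4 = 393.5
  white-flowered: 787 × 1/4 = 196.75
Contribution of red-flowered: (230 − 196.75)² / 196.75 = 5.6191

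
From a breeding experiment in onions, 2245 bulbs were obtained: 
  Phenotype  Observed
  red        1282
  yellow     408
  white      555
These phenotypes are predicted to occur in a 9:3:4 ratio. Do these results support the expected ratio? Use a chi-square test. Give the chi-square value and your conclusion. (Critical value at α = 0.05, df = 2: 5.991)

Total ratio parts = 16. Expected numbers out of 2245:
  red: 2245 × 9/16 = 1262.8125
  yellow: 2245 × 3/16 = 420.9375
  white: 2245 × 4/16 = 561.25
χ² = Σ (O − E)² / E
  red: (1282 − 1262.8125)² / 1262.8125 = 0.2915
  yellow: (408 − 420.9375)² / 420.9375 = 0.3976
  white: (555 − 561.25)² / 561.25 = 0.0696
χ² = 0.2915 + 0.3976 + 0.0696 = 0.7587 ≈ 0.759
Degrees of freedom = 3 − 1 = 2; critical value at α = 0.05 is 5.991.
Since 0.759 < 5.991, we fail to reject the null hypothesis — the data are consistent with the 9:3:4 ratio.

0.759; consistent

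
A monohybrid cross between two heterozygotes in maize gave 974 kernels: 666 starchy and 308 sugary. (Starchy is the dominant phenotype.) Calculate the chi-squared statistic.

22.780

For a monohybrid cross between heterozygotes with complete dominance, the expected phenotypic ratio is 3:1.
Total ratio parts = 4. Expected numbers out of 974:
  starchy: 974 × 3/4 = 730.5
  sugary: 974 × 1/4 = 243.5
χ² = Σ (O − E)² / E
  starchy: (666 − 730.5)² / 730.5 = 5.6951
  sugary: (308 − 243.5)² / 243.5 = 17.0852
χ² = 5.6951 + 17.0852 = 22.7803 ≈ 22.780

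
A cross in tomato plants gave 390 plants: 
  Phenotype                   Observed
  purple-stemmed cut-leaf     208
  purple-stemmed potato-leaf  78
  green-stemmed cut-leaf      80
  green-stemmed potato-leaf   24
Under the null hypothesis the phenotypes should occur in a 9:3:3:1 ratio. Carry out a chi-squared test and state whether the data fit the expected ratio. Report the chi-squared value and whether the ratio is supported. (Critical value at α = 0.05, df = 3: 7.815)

1.567; consistent

Total ratio parts = 16. Expected numbers out of 390:
  purple-stemmed cut-leaf: 390 × 9/16 = 219.375
  purple-stemmed potato-leaf: 390 × 3/16 = 73.125
  green-stemmed cut-leaf: 390 × 3/16 = 73.125
  green-stemmed potato-leaf: 390 × 1/16 = 24.375
χ² = Σ (O − E)² / E
  purple-stemmed cut-leaf: (208 − 219.375)² / 219.375 = 0.5898
  purple-stemmed potato-leaf: (78 − 73.125)² / 73.125 = 0.3250
  green-stemmed cut-leaf: (80 − 73.125)² / 73.125 = 0.6464
  green-stemmed potato-leaf: (24 − 24.375)² / 24.375 = 0.0058
χ² = 0.5898 + 0.3250 + 0.6464 + 0.0058 = 1.567
Degrees of freedom = 4 − 1 = 3; critical value at α = 0.05 is 7.815.
Since 1.567 < 7.815, we fail to reject the null hypothesis — the data are consistent with the 9:3:3:1 ratio.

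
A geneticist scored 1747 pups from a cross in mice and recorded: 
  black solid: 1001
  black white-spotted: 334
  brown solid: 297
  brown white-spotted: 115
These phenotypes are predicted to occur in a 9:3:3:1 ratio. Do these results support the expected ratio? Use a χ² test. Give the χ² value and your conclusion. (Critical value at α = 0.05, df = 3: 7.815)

The 9:3:3:1 ratio has 16 parts, so with N = 1747 the expected counts are:
  black solid: 1747 × 9/16 = 982.6875
  black white-spotted: 1747 × 3/16 = 327.5625
  brown solid: 1747 × 3/16 = 327.5625
  brown white-spotted: 1747 × 1/16 = 109.1875
χ² = Σ (O − E)² / E
  black solid: (1001 − 982.6875)² / 982.6875 = 0.3413
  black white-spotted: (334 − 327.5625)² / 327.5625 = 0.1265
  brown solid: (297 − 327.5625)² / 327.5625 = 2.8516
  brown white-spotted: (115 − 109.1875)² / 109.1875 = 0.3094
χ² = 0.3413 + 0.1265 + 2.8516 + 0.3094 = 3.6288 ≈ 3.629
Degrees of freedom = 4 − 1 = 3; critical value at α = 0.05 is 7.815.
Since 3.629 < 7.815, we fail to reject the null hypothesis — the data are consistent with the 9:3:3:1 ratio.

3.629; consistent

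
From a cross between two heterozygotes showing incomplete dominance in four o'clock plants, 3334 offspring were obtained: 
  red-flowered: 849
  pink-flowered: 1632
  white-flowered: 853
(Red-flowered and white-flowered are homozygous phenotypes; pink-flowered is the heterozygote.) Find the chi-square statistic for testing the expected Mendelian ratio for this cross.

With incomplete dominance, a heterozygote × heterozygote cross gives a 1:2:1 phenotypic ratio.
The 1:2:1 ratio has 4 parts, so with N = 3334 the expected counts are:
  red-flowered: 3334 × 1/4 = 833.5
  pink-flowered: 3334 × 2/4 = 1667
  white-flowered: 3334 × 1/4 = 833.5
χ² = Σ (O − E)² / E
  red-flowered: (849 − 833.5)² / 833.5 = 0.2882
  pink-flowered: (1632 − 1667)² / 1667 = 0.7349
  white-flowered: (853 − 833.5)² / 833.5 = 0.4562
χ² = 0.2882 + 0.7349 + 0.4562 = 1.4793 ≈ 1.479

1.479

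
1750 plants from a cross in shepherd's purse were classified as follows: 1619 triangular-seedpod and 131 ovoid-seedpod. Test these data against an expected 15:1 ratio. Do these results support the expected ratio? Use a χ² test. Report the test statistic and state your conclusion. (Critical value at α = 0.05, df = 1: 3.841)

4.561; not consistent

The 15:1 ratio has 16 parts, so with N = 1750 the expected counts are:
  triangular-seedpod: 1750 × 15/16 = 1640.625
  ovoid-seedpod: 1750 × 1/16 = 109.375
χ² = Σ (O − E)² / E
  triangular-seedpod: (1619 − 1640.625)² / 1640.625 = 0.2850
  ovoid-seedpod: (131 − 109.375)² / 109.375 = 4.2756
χ² = 0.2850 + 4.2756 = 4.5606 ≈ 4.561
Degrees of freedom = 2 − 1 = 1; critical value at α = 0.05 is 3.841.
Since 4.561 > 3.841, we reject the null hypothesis — the data do not fit the 15:1 ratio.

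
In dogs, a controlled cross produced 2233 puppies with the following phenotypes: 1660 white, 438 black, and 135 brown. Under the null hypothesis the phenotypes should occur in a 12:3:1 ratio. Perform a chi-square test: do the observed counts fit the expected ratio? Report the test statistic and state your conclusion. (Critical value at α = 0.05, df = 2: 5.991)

1.170; consistent

Expected counts for N = 2233 under a 12:3:1 ratio (total parts = 16):
  white: 2233 × 12/16 = 1674.75
  black: 2233 × 3/16 = 418.6875
  brown: 2233 × 1/16 = 139.5625
χ² = Σ (O − E)² / E
  white: (1660 − 1674.75)² / 1674.75 = 0.1299
  black: (438 − 418.6875)² / 418.6875 = 0.8908
  brown: (135 − 139.5625)² / 139.5625 = 0.1492
χ² = 0.1299 + 0.8908 + 0.1492 = 1.1699 ≈ 1.170
Degrees of freedom = 3 − 1 = 2; critical value at α = 0.05 is 5.991.
Since 1.170 < 5.991, we fail to reject the null hypothesis — the data are consistent with the 12:3:1 ratio.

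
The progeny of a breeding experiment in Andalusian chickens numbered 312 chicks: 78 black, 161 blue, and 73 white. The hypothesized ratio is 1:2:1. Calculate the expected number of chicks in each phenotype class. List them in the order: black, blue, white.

Total ratio parts = 4. Expected numbers out of 312:
  black: 312 × 1/4 = 78
  blue: 312 × 2/4 = 156
  white: 312 × 1/4 = 78

78, 156, 78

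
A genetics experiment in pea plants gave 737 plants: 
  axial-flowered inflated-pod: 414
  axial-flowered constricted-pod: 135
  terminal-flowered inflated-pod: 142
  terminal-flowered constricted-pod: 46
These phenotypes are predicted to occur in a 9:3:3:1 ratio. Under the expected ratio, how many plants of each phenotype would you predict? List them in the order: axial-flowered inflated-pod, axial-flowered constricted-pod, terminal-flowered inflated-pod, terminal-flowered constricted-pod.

414.5625, 138.1875, 138.1875, 46.0625

Total ratio parts = 16. Expected numbers out of 737:
  axial-flowered inflated-pod: 737 × 9/16 = 414.5625
  axial-flowered constricted-pod: 737 × 3/16 = 138.1875
  terminal-flowered inflated-pod: 737 × 3/16 = 138.1875
  terminal-flowered constricted-pod: 737 × 1/16 = 46.0625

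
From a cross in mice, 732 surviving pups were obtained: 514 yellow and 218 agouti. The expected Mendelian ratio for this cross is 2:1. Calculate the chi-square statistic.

Total ratio parts = 3. Expected numbers out of 732:
  yellow: 732 × 2/3 = 488
  agouti: 732 × 1/3 = 244
χ² = Σ (O − E)² / E
  yellow: (514 − 488)² / 488 = 1.3852
  agouti: (218 − 244)² / 244 = 2.7705
χ² = 1.3852 + 2.7705 = 4.1557 ≈ 4.156

4.156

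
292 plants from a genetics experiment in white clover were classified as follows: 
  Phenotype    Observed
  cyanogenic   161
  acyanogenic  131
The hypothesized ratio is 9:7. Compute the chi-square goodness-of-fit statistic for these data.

Expected counts for N = 292 under a 9:7 ratio (total parts = 16):
  cyanogenic: 292 × 9/16 = 164.25
  acyanogenic: 292 × 7/16 = 127.75
χ² = Σ (O − E)² / E
  cyanogenic: (161 − 164.25)² / 164.25 = 0.0643
  acyanogenic: (131 − 127.75)² / 127.75 = 0.0827
χ² = 0.0643 + 0.0827 = 0.147

0.147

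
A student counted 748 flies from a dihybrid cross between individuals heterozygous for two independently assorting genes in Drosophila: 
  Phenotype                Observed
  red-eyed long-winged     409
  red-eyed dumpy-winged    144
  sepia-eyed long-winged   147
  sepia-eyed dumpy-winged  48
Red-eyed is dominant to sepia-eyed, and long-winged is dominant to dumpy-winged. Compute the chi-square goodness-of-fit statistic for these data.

0.787

A dihybrid F₂ with independent assortment and complete dominance at both loci gives a 9:3:3:1 phenotypic ratio.
Under the 9:3:3:1 hypothesis (Σ ratio = 16, N = 748):
  red-eyed long-winged: 748 × 9/16 = 420.75
  red-eyed dumpy-winged: 748 × 3/16 = 140.25
  sepia-eyed long-winged: 748 × 3/16 = 140.25
  sepia-eyed dumpy-winged: 748 × 1/16 = 46.75
χ² = Σ (O − E)² / E
  red-eyed long-winged: (409 − 420.75)² / 420.75 = 0.3281
  red-eyed dumpy-winged: (144 − 140.25)² / 140.25 = 0.1003
  sepia-eyed long-winged: (147 − 140.25)² / 140.25 = 0.3249
  sepia-eyed dumpy-winged: (48 − 46.75)² / 46.75 = 0.0334
χ² = 0.3281 + 0.1003 + 0.3249 + 0.0334 = 0.7867 ≈ 0.787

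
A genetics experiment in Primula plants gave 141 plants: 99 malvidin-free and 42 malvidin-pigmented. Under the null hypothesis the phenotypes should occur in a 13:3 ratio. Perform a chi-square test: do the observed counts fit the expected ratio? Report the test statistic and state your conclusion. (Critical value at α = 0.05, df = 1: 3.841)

Total ratio parts = 16. Expected numbers out of 141:
  malvidin-free: 141 × 13/16 = 114.5625
  malvidin-pigmented: 141 × 3/16 = 26.4375
χ² = Σ (O − E)² / E
  malvidin-free: (99 − 114.5625)² / 114.5625 = 2.1141
  malvidin-pigmented: (42 − 26.4375)² / 26.4375 = 9.1609
χ² = 2.1141 + 9.1609 = 11.275
Degrees of freedom = 2 − 1 = 1; critical value at α = 0.05 is 3.841.
Since 11.275 > 3.841, we reject the null hypothesis — the data do not fit the 13:3 ratio.

11.275; not consistent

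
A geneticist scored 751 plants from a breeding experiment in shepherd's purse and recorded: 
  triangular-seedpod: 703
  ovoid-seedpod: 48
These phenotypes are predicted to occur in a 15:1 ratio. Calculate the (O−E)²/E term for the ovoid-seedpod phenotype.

0.024

Under the 15:1 hypothesis (Σ ratio = 16, N = 751):
  triangular-seedpod: 751 × 15/16 = 704.0625
  ovoid-seedpod: 751 × 1/16 = 46.9375
Contribution of ovoid-seedpod: (48 − 46.9375)² / 46.9375 = 0.0241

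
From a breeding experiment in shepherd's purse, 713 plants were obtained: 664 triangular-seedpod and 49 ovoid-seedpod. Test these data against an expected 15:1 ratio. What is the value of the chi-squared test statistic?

Expected counts for N = 713 under a 15:1 ratio (total parts = 16):
  triangular-seedpod: 713 × 15/16 = 668.4375
  ovoid-seedpod: 713 × 1/16 = 44.5625
χ² = Σ (O − E)² / E
  triangular-seedpod: (664 − 668.4375)² / 668.4375 = 0.0295
  ovoid-seedpod: (49 − 44.5625)² / 44.5625 = 0.4419
χ² = 0.0295 + 0.4419 = 0.4714 ≈ 0.471

0.471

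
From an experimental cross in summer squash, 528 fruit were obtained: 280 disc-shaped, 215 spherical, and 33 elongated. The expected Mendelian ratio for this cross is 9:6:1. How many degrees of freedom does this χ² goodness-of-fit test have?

2

A goodness-of-fit test with 3 phenotype classes has df = 3 − 1 = 2.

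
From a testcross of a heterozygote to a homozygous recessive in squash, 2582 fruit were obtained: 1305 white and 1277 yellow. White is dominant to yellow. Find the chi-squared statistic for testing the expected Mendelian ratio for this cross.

0.304

A testcross of a heterozygote (Aa × aa) gives a 1:1 phenotypic ratio.
Expected counts for N = 2582 under a 1:1 ratio (total parts = 2):
  white: 2582 × 1/2 = 1291
  yellow: 2582 × 1/2 = 1291
χ² = Σ (O − E)² / E
  white: (1305 − 1291)² / 1291 = 0.1518
  yellow: (1277 − 1291)² / 1291 = 0.1518
χ² = 0.1518 + 0.1518 = 0.3036 ≈ 0.304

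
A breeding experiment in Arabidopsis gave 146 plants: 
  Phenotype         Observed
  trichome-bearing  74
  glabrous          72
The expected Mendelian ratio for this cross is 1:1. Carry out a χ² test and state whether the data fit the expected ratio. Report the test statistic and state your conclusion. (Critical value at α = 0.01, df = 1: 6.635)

0.027; consistent

The 1:1 ratio has 2 parts, so with N = 146 the expected counts are:
  trichome-bearing: 146 × 1/2 = 73
  glabrous: 146 × 1/2 = 73
χ² = Σ (O − E)² / E
  trichome-bearing: (74 − 73)² / 73 = 0.0137
  glabrous: (72 − 73)² / 73 = 0.0137
χ² = 0.0137 + 0.0137 = 0.0274 ≈ 0.027
Degrees of freedom = 2 − 1 = 1; critical value at α = 0.01 is 6.635.
Since 0.027 < 6.635, we fail to reject the null hypothesis — the data are consistent with the 1:1 ratio.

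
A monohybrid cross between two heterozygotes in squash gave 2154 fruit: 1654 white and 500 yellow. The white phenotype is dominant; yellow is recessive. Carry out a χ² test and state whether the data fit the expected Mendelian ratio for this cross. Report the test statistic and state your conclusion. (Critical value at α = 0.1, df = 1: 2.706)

For a monohybrid cross between heterozygotes with complete dominance, the expected phenotypic ratio is 3:1.
The 3:1 ratio has 4 parts, so with N = 2154 the expected counts are:
  white: 2154 × 3/4 = 1615.5
  yellow: 2154 × 1/4 = 538.5
χ² = Σ (O − E)² / E
  white: (1654 − 1615.5)² / 1615.5 = 0.9175
  yellow: (500 − 538.5)² / 538.5 = 2.7526
χ² = 0.9175 + 2.7526 = 3.6701 ≈ 3.670
Degrees of freedom = 2 − 1 = 1; critical value at α = 0.1 is 2.706.
Since 3.670 > 2.706, we reject the null hypothesis — the data do not fit the 3:1 ratio.

3.670; not consistent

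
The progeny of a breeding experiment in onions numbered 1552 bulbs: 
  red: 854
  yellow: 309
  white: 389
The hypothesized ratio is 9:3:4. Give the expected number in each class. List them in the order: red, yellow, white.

873, 291, 388

Expected counts for N = 1552 under a 9:3:4 ratio (total parts = 16):
  red: 1552 × 9/16 = 873
  yellow: 1552 × 3/16 = 291
  white: 1552 × 4/16 = 388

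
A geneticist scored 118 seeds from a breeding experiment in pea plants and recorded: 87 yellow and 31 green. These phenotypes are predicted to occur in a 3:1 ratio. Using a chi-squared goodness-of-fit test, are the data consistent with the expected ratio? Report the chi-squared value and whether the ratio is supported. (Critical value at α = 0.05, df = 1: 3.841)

Under the 3:1 hypothesis (Σ ratio = 4, N = 118):
  yellow: 118 × 3/4 = 88.5
  green: 118 × 1/4 = 29.5
χ² = Σ (O − E)² / E
  yellow: (87 − 88.5)² / 88.5 = 0.0254
  green: (31 − 29.5)² / 29.5 = 0.0763
χ² = 0.0254 + 0.0763 = 0.1017 ≈ 0.102
Degrees of freedom = 2 − 1 = 1; critical value at α = 0.05 is 3.841.
Since 0.102 < 3.841, we fail to reject the null hypothesis — the data are consistent with the 3:1 ratio.

0.102; consistent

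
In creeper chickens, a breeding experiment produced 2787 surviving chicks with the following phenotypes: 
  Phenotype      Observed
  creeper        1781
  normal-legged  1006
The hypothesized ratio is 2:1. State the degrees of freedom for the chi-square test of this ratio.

1

A goodness-of-fit test with 2 phenotype classes has df = 2 − 1 = 1.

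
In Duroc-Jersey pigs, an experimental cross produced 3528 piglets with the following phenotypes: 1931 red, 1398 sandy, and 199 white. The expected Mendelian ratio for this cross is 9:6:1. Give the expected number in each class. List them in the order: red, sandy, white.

1984.5, 1323, 220.5

The 9:6:1 ratio has 16 parts, so with N = 3528 the expected counts are:
  red: 3528 × 9/16 = 1984.5
  sandy: 3528 × 6/16 = 1323
  white: 3528 × 1/16 = 220.5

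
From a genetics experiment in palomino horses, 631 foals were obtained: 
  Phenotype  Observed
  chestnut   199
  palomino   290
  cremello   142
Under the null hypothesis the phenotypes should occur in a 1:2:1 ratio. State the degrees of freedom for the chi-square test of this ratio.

2

A goodness-of-fit test with 3 phenotype classes has df = 3 − 1 = 2.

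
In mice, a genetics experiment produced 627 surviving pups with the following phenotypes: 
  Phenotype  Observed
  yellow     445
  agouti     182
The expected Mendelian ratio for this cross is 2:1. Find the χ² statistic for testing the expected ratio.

Total ratio parts = 3. Expected numbers out of 627:
  yellow: 627 × 2/3 = 418
  agouti: 627 × 1/3 = 209
χ² = Σ (O − E)² / E
  yellow: (445 − 418)² / 418 = 1.7440
  agouti: (182 − 209)² / 209 = 3.4880
χ² = 1.7440 + 3.4880 = 5.232

5.232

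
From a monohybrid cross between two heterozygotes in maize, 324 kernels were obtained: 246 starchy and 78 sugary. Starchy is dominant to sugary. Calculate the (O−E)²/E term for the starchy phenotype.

For a monohybrid cross between heterozygotes with complete dominance, the expected phenotypic ratio is 3:1.
Expected counts for N = 324 under a 3:1 ratio (total parts = 4):
  starchy: 324 × 3/4 = 243
  sugary: 324 × 1/4 = 81
Contribution of starchy: (246 − 243)² / 243 = 0.0370

0.037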